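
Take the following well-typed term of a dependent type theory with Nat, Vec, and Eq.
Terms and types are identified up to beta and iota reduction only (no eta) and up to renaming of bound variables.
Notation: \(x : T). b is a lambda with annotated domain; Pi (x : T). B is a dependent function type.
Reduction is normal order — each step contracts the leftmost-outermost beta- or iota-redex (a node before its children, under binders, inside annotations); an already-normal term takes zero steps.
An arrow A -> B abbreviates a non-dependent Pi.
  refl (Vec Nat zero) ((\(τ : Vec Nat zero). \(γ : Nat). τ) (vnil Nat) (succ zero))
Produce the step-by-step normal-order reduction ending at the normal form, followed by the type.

normal-order reduction:
  refl (Vec Nat zero) ((\(τ : Vec Nat zero). \(γ : Nat). τ) (vnil Nat) (succ zero))
  ~> refl (Vec Nat zero) ((\(τ : Nat). vnil Nat) (succ zero))
  ~> refl (Vec Nat zero) (vnil Nat)
the term's type:
  Eq (Vec Nat zero) (vnil Nat) (vnil Nat)


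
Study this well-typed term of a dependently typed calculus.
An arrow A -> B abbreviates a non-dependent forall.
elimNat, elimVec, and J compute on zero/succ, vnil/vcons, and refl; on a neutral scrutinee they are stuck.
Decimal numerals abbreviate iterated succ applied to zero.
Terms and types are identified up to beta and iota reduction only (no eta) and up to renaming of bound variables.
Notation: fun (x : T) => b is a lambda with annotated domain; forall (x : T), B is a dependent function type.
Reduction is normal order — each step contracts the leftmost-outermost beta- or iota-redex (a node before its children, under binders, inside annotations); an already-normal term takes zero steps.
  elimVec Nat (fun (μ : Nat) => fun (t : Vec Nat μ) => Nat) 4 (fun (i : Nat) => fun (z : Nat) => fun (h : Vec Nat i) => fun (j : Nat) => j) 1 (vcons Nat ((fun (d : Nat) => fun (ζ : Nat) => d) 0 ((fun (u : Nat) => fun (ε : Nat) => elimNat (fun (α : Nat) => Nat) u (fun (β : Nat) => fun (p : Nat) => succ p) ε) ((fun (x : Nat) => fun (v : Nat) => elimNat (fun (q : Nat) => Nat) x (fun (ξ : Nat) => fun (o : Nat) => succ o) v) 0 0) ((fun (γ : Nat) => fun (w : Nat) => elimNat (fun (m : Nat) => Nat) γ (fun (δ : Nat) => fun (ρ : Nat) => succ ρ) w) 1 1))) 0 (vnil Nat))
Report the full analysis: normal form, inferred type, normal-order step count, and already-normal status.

reduced normal form:
  4
the term's type:
  Nat
normal-order step count: 6
term was already normal: no
first contracted redex: an elimVec iota-redex


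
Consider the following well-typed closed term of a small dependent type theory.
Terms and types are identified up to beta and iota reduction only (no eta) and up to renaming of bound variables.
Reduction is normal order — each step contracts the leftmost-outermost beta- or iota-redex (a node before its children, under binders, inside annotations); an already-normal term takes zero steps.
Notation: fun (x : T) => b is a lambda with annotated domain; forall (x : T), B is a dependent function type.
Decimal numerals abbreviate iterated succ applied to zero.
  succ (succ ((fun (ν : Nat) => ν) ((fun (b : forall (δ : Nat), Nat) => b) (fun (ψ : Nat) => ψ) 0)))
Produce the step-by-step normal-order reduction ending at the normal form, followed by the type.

normal-order reduction:
  succ (succ ((fun (ν : Nat) => ν) ((fun (b : forall (δ : Nat), Nat) => b) (fun (ψ : Nat) => ψ) 0)))
  ~> succ (succ ((fun (ν : forall (b : Nat), Nat) => ν) (fun (δ : Nat) => δ) 0))
  ~> succ (succ ((fun (ν : Nat) => ν) 0))
  ~> 2
inferred type:
  Nat


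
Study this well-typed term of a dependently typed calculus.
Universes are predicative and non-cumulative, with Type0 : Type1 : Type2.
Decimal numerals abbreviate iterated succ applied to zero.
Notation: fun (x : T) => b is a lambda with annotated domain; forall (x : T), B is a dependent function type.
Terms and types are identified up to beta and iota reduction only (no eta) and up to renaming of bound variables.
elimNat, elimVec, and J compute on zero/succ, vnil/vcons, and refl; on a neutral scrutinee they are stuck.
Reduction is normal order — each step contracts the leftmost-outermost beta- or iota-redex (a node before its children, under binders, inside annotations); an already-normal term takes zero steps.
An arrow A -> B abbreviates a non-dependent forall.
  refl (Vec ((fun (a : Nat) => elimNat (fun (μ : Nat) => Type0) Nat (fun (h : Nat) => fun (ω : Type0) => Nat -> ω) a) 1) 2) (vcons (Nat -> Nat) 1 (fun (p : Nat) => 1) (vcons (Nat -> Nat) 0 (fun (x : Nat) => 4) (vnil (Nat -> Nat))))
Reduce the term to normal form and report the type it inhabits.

normal form:
  refl (Vec (Nat -> Nat) 2) (vcons (Nat -> Nat) 1 (fun (a : Nat) => 1) (vcons (Nat -> Nat) 0 (fun (μ : Nat) => 4) (vnil (Nat -> Nat))))
type:
  Eq (Vec (Nat -> Nat) 2) (vcons (Nat -> Nat) 1 (fun (a : Nat) => 1) (vcons (Nat -> Nat) 0 (fun (μ : Nat) => 4) (vnil (Nat -> Nat)))) (vcons (Nat -> Nat) 1 (fun (h : Nat) => 1) (vcons (Nat -> Nat) 0 (fun (ω : Nat) => 4) (vnil (Nat -> Nat))))
observation: the term reaches its normal form after 5 normal-order steps.


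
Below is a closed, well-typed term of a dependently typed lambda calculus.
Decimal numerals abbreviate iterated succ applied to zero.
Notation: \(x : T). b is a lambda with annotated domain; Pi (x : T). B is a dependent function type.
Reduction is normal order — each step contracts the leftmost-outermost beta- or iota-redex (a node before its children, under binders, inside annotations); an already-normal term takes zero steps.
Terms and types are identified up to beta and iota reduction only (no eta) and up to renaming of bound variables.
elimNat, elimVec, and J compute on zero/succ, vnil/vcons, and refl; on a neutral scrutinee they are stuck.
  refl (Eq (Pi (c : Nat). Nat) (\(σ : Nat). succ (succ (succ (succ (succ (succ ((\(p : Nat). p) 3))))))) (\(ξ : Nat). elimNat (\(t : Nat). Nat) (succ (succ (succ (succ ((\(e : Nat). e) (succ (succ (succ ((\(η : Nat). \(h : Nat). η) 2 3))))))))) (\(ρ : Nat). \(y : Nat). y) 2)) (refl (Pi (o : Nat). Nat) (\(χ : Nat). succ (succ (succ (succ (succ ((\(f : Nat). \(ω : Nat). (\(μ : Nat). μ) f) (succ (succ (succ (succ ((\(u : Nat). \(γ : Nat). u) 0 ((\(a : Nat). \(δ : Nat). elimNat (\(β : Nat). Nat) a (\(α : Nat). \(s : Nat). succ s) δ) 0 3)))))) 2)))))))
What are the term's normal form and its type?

reduced normal form:
  refl (Eq (Pi (c : Nat). Nat) (\(σ : Nat). 9) (\(p : Nat). 9)) (refl (Pi (ξ : Nat). Nat) (\(t : Nat). 9))
type:
  Eq (Eq (Pi (c : Nat). Nat) (\(σ : Nat). 9) (\(p : Nat). 9)) (refl (Pi (ξ : Nat). Nat) (\(t : Nat). 9)) (refl (Pi (e : Nat). Nat) (\(η : Nat). 9))
observation: the first redex contracted is a beta-redex; the normal form is reached in 16 normal-order steps.


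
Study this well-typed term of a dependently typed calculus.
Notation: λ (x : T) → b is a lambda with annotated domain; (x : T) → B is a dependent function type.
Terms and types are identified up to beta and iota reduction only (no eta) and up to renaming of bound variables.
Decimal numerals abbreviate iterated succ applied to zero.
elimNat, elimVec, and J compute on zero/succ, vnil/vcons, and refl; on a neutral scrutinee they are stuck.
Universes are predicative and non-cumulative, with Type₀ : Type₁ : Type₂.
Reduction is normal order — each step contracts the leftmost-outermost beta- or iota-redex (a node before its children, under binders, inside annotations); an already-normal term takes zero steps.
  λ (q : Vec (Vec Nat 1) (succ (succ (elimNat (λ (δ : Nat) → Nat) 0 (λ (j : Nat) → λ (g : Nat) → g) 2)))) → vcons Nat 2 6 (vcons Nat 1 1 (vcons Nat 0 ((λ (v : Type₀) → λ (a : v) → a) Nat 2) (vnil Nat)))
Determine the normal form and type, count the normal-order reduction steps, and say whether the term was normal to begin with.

reduced normal form:
  λ (q : Vec (Vec Nat 1) 2) → vcons Nat 2 6 (vcons Nat 1 1 (vcons Nat 0 2 (vnil Nat)))
inferred type:
  (q : Vec (Vec Nat 1) 2) → Vec Nat 3
steps to reach normal form (normal order): 9
started in normal form: no
first contracted redex: an elimNat iota-redex


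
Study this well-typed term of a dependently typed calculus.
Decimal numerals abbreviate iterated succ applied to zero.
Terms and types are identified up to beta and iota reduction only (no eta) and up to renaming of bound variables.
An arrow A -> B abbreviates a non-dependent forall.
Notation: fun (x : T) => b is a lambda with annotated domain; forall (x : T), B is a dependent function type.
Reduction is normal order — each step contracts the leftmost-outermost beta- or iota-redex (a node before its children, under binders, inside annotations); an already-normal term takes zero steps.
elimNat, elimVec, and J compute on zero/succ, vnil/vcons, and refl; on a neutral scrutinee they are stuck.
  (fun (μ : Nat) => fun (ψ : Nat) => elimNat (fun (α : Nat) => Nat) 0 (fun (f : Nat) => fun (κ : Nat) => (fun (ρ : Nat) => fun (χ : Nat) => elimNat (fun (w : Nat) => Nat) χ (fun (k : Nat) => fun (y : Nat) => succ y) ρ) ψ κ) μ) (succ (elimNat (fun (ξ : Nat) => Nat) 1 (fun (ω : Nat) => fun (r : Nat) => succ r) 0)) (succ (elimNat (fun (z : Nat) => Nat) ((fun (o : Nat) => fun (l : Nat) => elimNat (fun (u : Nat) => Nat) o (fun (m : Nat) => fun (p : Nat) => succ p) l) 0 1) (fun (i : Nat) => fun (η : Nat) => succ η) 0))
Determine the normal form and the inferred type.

resulting normal form:
  4
type:
  Nat
observation: the first redex contracted is a beta-redex; the normal form is reached in 42 normal-order steps.


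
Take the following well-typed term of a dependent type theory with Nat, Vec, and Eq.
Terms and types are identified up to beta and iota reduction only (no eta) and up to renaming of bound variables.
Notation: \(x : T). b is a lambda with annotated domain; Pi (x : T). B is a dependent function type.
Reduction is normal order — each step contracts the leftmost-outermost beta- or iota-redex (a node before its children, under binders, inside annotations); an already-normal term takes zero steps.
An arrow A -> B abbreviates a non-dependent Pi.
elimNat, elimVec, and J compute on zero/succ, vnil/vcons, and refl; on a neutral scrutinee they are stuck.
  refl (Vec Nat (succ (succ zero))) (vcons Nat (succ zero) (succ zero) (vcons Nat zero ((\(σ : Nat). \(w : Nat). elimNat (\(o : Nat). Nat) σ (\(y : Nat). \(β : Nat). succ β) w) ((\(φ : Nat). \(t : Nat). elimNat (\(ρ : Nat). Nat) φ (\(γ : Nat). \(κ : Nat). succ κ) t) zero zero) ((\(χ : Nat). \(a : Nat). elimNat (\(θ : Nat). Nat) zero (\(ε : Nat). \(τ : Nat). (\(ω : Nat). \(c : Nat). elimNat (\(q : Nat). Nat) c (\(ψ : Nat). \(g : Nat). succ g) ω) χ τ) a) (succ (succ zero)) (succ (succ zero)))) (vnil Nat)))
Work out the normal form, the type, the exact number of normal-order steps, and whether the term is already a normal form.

reduced normal form:
  refl (Vec Nat (succ (succ zero))) (vcons Nat (succ zero) (succ zero) (vcons Nat zero (succ (succ (succ (succ zero)))) (vnil Nat)))
type:
  Eq (Vec Nat (succ (succ zero))) (vcons Nat (succ zero) (succ zero) (vcons Nat zero (succ (succ (succ (succ zero)))) (vnil Nat))) (vcons Nat (succ zero) (succ zero) (vcons Nat zero (succ (succ (succ (succ zero)))) (vnil Nat)))
reduction steps (normal order): 45
already normal: no
first redex: a beta-redex


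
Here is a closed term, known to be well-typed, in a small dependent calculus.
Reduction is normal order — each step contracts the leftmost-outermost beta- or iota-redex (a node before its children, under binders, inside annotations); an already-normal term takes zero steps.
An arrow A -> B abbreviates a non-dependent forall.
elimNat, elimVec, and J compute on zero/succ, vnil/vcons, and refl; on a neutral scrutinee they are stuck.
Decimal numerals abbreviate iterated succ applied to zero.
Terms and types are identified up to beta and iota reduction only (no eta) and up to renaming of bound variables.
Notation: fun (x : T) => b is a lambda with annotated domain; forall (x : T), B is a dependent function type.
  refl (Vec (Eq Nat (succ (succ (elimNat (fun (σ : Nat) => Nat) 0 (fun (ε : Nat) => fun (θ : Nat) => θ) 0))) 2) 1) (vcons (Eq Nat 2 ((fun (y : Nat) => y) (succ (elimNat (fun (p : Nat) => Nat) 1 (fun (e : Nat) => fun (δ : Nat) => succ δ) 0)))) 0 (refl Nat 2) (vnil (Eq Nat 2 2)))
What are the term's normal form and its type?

resulting normal form:
  refl (Vec (Eq Nat 2 2) 1) (vcons (Eq Nat 2 2) 0 (refl Nat 2) (vnil (Eq Nat 2 2)))
type:
  Eq (Vec (Eq Nat 2 2) 1) (vcons (Eq Nat 2 2) 0 (refl Nat 2) (vnil (Eq Nat 2 2))) (vcons (Eq Nat 2 2) 0 (refl Nat 2) (vnil (Eq Nat 2 2)))


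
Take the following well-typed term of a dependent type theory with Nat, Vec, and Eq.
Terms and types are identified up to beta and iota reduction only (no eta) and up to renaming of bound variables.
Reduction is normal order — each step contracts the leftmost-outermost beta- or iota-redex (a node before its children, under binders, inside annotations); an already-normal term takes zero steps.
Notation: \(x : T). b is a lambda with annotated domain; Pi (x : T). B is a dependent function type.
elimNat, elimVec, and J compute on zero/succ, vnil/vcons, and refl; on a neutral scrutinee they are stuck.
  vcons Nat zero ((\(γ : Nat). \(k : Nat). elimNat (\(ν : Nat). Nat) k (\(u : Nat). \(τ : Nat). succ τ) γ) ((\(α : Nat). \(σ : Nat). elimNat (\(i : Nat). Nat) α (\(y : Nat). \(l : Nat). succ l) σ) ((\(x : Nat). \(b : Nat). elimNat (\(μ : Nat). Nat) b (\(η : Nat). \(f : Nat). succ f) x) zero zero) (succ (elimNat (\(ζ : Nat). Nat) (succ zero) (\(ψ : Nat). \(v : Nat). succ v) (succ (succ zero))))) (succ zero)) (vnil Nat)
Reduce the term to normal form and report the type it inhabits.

reduced normal form:
  vcons Nat zero (succ (succ (succ (succ (succ zero))))) (vnil Nat)
the term's type:
  Vec Nat (succ zero)
observation: contracting a beta-redex first, the term normalizes in 40 steps.


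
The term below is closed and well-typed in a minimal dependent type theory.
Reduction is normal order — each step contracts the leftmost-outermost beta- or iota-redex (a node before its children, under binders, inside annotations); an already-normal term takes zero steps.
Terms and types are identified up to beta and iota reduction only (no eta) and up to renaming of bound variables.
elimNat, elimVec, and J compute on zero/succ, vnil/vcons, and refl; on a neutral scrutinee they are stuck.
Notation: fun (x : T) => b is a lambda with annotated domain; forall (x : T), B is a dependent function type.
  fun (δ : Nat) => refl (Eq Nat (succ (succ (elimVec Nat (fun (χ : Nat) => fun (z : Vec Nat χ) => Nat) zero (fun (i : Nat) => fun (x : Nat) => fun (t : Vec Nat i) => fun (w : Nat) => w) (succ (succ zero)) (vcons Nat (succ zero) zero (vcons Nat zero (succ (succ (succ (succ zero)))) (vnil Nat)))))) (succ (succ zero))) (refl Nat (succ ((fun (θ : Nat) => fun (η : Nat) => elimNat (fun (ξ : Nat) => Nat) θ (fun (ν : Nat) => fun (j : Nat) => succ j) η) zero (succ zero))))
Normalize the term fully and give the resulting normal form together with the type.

normal form:
  fun (δ : Nat) => refl (Eq Nat (succ (succ zero)) (succ (succ zero))) (refl Nat (succ (succ zero)))
type:
  forall (δ : Nat), Eq (Eq Nat (succ (succ zero)) (succ (succ zero))) (refl Nat (succ (succ zero))) (refl Nat (succ (succ zero)))
observation: 17 normal-order steps normalize the term, beginning with an elimVec iota-redex.


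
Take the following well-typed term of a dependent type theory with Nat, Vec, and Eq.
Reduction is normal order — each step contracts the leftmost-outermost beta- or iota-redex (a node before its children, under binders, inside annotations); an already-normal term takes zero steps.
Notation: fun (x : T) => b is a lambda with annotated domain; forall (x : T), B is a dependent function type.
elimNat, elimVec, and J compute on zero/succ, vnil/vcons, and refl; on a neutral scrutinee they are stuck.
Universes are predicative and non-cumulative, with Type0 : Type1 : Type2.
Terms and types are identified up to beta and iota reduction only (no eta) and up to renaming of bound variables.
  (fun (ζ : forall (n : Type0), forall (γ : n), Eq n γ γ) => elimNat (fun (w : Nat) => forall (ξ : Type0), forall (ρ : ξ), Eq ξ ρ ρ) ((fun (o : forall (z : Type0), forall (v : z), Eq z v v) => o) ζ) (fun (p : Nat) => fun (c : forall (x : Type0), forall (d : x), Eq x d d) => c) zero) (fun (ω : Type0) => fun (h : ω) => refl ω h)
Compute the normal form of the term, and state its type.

normal form:
  fun (ζ : Type0) => fun (n : ζ) => refl ζ n
inferred type:
  forall (ζ : Type0), forall (n : ζ), Eq ζ n n


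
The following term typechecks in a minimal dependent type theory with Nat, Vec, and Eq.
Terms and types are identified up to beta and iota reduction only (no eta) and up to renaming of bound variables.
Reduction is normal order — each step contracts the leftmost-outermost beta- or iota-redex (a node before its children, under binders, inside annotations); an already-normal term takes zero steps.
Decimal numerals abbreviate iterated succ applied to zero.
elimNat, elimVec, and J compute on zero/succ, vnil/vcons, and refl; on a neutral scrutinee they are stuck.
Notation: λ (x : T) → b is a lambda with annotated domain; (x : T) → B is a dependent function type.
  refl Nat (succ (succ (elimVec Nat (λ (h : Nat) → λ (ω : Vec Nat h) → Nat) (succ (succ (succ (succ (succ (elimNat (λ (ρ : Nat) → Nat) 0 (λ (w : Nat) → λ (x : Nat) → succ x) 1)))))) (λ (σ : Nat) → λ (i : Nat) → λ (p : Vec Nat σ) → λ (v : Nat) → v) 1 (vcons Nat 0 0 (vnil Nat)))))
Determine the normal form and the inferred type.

resulting normal form:
  refl Nat 8
the term's type:
  Eq Nat 8 8


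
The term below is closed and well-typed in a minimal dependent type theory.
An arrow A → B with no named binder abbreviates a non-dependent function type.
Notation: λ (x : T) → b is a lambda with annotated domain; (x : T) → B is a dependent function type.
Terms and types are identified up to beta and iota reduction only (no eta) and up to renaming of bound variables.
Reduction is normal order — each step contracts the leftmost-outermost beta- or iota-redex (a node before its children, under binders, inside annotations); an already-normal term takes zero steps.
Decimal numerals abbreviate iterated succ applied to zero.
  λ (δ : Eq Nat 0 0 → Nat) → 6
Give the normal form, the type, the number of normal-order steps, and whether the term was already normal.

normal form:
  λ (δ : Eq Nat 0 0 → Nat) → 6
inferred type:
  (Eq Nat 0 0 → Nat) → Nat
steps to reach normal form (normal order): 0
term was already normal: yes


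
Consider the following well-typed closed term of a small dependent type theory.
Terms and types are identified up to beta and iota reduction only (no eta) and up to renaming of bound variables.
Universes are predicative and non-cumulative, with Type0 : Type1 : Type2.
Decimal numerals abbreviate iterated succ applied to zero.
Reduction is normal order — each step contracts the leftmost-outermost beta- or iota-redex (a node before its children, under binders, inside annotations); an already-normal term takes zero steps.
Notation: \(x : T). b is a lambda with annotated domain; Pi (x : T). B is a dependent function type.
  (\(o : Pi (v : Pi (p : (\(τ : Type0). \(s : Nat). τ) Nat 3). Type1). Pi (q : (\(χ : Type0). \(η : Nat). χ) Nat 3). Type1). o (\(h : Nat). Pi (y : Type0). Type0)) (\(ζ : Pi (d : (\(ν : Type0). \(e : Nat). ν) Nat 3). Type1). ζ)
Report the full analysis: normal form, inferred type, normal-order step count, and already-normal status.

resulting normal form:
  \(o : Nat). Pi (v : Type0). Type0
the term's type:
  Pi (o : Nat). Type1
reduction steps (normal order): 2
already normal: no
first redex: a beta-redex


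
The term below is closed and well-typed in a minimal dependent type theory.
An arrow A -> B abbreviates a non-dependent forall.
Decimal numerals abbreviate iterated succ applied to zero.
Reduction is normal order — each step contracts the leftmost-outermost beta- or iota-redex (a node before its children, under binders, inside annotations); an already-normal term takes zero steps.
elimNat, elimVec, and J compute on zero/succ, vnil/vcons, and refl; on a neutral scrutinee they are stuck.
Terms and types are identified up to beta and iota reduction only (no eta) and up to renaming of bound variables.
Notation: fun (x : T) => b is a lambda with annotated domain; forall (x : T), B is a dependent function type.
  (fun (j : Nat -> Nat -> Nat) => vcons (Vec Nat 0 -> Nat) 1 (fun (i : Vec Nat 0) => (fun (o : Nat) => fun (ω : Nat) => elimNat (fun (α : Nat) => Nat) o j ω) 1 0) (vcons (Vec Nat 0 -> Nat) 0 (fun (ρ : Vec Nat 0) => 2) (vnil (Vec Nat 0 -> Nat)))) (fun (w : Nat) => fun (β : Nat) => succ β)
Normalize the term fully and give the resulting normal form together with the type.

resulting normal form:
  vcons (Vec Nat 0 -> Nat) 1 (fun (j : Vec Nat 0) => 1) (vcons (Vec Nat 0 -> Nat) 0 (fun (i : Vec Nat 0) => 2) (vnil (Vec Nat 0 -> Nat)))
the term's type:
  Vec (Vec Nat 0 -> Nat) 2


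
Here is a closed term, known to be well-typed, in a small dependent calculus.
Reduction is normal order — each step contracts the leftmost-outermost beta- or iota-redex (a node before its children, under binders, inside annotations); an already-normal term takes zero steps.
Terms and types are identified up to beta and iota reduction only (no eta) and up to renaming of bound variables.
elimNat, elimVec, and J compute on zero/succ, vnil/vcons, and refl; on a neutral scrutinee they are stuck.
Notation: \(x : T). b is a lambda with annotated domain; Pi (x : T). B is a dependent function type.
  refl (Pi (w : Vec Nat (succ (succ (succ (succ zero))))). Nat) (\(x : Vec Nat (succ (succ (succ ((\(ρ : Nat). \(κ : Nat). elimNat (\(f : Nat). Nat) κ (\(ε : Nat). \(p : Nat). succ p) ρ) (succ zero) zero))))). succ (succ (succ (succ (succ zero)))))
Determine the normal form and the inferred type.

resulting normal form:
  refl (Pi (w : Vec Nat (succ (succ (succ (succ zero))))). Nat) (\(x : Vec Nat (succ (succ (succ (succ zero))))). succ (succ (succ (succ (succ zero)))))
type:
  Eq (Pi (w : Vec Nat (succ (succ (succ (succ zero))))). Nat) (\(x : Vec Nat (succ (succ (succ (succ zero))))). succ (succ (succ (succ (succ zero))))) (\(ρ : Vec Nat (succ (succ (succ (succ zero))))). succ (succ (succ (succ (succ zero)))))


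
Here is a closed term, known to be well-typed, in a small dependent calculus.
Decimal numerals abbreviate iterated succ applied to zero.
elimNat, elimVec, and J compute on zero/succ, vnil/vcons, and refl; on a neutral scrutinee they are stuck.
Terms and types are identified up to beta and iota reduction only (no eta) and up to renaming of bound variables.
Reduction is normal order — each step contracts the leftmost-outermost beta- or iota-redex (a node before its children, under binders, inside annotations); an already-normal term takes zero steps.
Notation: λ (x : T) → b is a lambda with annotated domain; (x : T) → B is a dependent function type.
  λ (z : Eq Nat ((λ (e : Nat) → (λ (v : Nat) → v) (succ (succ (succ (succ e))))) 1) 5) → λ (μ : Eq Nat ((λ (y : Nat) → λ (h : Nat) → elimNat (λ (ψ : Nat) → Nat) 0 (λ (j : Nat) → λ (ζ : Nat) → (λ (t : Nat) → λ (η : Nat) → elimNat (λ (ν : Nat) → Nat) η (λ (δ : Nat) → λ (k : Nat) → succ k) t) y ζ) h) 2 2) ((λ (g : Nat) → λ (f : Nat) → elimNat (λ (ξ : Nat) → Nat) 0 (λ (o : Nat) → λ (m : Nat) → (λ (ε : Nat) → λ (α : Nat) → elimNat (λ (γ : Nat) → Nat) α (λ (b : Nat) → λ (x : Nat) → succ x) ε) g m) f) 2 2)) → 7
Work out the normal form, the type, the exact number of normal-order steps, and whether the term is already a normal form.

normal form:
  λ (z : Eq Nat 5 5) → λ (e : Eq Nat 4 4) → 7
type:
  (z : Eq Nat 5 5) → (e : Eq Nat 4 4) → Nat
normal-order step count: 56
already normal: no
first redex: a beta-redex


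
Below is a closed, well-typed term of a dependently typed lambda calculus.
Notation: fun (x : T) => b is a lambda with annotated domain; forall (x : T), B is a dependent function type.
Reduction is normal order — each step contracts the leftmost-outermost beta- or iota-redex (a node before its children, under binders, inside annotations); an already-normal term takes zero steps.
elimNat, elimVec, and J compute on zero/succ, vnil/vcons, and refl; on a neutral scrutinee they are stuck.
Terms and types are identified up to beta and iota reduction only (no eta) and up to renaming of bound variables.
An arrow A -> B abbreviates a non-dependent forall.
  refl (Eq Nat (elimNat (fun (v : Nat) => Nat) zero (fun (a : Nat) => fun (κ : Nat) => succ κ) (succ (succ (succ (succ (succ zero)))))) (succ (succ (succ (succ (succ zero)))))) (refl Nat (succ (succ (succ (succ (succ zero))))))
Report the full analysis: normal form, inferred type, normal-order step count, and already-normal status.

resulting normal form:
  refl (Eq Nat (succ (succ (succ (succ (succ zero))))) (succ (succ (succ (succ (succ zero)))))) (refl Nat (succ (succ (succ (succ (succ zero))))))
the term's type:
  Eq (Eq Nat (succ (succ (succ (succ (succ zero))))) (succ (succ (succ (succ (succ zero)))))) (refl Nat (succ (succ (succ (succ (succ zero)))))) (refl Nat (succ (succ (succ (succ (succ zero))))))
steps to reach normal form (normal order): 16
already normal: no
first contracted redex: an elimNat iota-redex


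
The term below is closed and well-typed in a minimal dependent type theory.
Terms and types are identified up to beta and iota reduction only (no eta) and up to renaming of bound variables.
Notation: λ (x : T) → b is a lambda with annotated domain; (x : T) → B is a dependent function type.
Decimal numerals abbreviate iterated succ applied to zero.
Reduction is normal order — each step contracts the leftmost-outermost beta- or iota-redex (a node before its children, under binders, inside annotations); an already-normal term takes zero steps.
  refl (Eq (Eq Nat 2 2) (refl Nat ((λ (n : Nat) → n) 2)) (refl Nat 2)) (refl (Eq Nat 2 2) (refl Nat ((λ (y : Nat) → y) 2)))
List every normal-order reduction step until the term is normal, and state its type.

normal-order reduction:
  refl (Eq (Eq Nat 2 2) (refl Nat ((λ (n : Nat) → n) 2)) (refl Nat 2)) (refl (Eq Nat 2 2) (refl Nat ((λ (y : Nat) → y) 2)))
  ~> refl (Eq (Eq Nat 2 2) (refl Nat 2) (refl Nat 2)) (refl (Eq Nat 2 2) (refl Nat ((λ (n : Nat) → n) 2)))
  ~> refl (Eq (Eq Nat 2 2) (refl Nat 2) (refl Nat 2)) (refl (Eq Nat 2 2) (refl Nat 2))
type:
  Eq (Eq (Eq Nat 2 2) (refl Nat 2) (refl Nat 2)) (refl (Eq Nat 2 2) (refl Nat 2)) (refl (Eq Nat 2 2) (refl Nat 2))


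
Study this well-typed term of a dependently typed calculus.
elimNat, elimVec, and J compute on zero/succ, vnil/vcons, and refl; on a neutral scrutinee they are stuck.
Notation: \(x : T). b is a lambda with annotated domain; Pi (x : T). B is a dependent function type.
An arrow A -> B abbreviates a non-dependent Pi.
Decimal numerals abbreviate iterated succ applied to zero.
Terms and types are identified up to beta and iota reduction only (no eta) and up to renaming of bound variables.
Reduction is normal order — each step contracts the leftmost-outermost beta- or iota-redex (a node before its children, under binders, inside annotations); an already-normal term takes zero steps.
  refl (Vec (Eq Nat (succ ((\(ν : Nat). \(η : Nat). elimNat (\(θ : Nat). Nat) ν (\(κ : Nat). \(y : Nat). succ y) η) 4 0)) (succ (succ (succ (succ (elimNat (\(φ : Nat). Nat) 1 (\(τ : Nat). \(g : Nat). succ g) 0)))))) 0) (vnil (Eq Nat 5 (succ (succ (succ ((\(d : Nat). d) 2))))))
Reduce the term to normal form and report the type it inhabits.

reduced normal form:
  refl (Vec (Eq Nat 5 5) 0) (vnil (Eq Nat 5 5))
type:
  Eq (Vec (Eq Nat 5 5) 0) (vnil (Eq Nat 5 5)) (vnil (Eq Nat 5 5))


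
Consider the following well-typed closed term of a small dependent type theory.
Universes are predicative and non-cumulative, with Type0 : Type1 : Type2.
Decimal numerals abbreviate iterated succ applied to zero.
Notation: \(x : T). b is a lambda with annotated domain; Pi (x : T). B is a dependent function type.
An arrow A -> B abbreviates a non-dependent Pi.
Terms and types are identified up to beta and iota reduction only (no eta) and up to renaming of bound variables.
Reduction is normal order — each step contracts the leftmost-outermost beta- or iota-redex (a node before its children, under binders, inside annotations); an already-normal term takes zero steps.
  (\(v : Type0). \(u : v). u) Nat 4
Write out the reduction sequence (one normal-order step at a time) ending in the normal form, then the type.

normal-order reduction:
  (\(v : Type0). \(u : v). u) Nat 4
  ~> (\(v : Nat). v) 4
  ~> 4
type:
  Nat


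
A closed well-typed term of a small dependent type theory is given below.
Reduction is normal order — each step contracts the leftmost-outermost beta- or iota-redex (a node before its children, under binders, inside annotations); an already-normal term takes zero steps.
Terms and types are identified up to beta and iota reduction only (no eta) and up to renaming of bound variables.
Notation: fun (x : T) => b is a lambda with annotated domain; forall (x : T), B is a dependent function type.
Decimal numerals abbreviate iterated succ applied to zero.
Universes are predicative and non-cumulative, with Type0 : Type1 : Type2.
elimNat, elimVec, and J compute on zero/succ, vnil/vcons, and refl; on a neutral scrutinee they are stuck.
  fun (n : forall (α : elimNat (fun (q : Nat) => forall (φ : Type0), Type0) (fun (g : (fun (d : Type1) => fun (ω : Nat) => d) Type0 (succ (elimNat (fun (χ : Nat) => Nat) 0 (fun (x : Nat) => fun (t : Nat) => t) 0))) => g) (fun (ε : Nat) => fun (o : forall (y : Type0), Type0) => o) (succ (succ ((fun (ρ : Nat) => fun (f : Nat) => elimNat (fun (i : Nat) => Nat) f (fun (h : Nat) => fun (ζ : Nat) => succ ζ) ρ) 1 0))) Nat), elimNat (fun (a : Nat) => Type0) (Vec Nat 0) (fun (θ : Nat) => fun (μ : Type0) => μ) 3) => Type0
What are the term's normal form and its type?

normal form:
  fun (n : forall (α : Nat), Vec Nat 0) => Type0
type:
  forall (n : forall (α : Nat), Vec Nat 0), Type1
observation: contracting an elimNat iota-redex first, the term normalizes in 29 steps.


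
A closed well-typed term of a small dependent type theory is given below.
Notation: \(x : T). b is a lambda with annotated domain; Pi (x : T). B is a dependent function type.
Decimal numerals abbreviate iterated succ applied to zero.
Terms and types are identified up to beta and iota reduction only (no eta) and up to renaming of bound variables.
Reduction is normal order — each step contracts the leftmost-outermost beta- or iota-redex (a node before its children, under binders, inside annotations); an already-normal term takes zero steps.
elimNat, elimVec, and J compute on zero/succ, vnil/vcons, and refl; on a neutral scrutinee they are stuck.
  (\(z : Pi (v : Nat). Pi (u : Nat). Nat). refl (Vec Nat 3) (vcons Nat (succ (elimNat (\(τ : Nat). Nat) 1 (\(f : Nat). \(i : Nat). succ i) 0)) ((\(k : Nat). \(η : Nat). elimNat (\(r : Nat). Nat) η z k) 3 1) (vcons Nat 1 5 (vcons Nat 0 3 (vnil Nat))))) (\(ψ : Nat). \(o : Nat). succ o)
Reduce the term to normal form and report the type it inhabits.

normal form:
  refl (Vec Nat 3) (vcons Nat 2 4 (vcons Nat 1 5 (vcons Nat 0 3 (vnil Nat))))
inferred type:
  Eq (Vec Nat 3) (vcons Nat 2 4 (vcons Nat 1 5 (vcons Nat 0 3 (vnil Nat)))) (vcons Nat 2 4 (vcons Nat 1 5 (vcons Nat 0 3 (vnil Nat))))


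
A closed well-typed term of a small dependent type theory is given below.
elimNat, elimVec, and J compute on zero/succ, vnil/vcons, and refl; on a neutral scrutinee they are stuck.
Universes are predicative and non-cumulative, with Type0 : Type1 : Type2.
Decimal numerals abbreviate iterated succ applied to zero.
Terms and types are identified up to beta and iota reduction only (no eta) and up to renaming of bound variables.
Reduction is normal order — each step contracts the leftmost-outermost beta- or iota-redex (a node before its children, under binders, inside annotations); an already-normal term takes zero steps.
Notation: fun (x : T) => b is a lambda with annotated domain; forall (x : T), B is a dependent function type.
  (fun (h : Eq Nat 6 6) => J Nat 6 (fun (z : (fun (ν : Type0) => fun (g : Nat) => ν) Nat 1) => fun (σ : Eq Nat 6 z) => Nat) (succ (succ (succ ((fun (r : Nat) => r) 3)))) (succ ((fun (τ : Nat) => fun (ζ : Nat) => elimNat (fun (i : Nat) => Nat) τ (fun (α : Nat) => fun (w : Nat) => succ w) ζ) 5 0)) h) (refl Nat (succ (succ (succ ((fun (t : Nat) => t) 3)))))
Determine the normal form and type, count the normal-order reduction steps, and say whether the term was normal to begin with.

reduced normal form:
  6
type:
  Nat
reduction steps (normal order): 3
started in normal form: no
first contracted redex: a beta-redex


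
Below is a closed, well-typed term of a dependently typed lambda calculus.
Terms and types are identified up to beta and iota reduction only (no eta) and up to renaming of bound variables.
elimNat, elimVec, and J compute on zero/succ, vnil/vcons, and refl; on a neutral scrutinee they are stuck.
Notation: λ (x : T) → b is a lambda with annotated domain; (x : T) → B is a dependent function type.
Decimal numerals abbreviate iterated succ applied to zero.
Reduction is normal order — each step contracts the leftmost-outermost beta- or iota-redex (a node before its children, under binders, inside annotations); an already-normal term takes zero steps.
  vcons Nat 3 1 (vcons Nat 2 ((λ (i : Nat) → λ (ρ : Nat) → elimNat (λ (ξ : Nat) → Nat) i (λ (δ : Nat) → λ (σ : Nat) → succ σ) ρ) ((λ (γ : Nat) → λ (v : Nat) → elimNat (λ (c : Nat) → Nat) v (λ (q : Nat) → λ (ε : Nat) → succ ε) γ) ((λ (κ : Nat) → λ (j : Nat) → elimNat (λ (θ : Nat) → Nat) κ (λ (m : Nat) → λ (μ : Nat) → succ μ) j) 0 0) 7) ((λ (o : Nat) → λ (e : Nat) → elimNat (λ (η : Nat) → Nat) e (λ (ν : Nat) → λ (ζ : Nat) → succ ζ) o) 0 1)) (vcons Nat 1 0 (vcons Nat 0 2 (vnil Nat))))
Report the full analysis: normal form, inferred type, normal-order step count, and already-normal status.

normal form:
  vcons Nat 3 1 (vcons Nat 2 8 (vcons Nat 1 0 (vcons Nat 0 2 (vnil Nat))))
inferred type:
  Vec Nat 4
steps to reach normal form (normal order): 15
already normal: no
first redex: a beta-redex


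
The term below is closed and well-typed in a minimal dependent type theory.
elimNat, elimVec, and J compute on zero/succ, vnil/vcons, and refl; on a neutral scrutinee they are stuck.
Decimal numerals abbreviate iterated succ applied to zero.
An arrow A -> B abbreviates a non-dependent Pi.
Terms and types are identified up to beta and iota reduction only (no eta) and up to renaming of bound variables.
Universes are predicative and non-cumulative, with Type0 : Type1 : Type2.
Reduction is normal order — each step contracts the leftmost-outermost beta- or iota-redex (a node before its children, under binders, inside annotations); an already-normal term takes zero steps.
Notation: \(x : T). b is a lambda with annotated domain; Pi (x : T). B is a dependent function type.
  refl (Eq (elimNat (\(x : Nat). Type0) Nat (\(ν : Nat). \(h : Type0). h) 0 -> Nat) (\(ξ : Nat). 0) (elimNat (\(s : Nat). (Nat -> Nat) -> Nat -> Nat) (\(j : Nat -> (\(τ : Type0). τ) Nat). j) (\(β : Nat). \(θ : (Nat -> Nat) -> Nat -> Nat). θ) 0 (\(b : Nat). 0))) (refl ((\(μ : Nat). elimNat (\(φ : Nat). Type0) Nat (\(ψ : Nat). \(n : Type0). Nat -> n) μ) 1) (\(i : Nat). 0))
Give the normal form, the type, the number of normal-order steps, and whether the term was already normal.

reduced normal form:
  refl (Eq (Nat -> Nat) (\(x : Nat). 0) (\(ν : Nat). 0)) (refl (Nat -> Nat) (\(h : Nat). 0))
inferred type:
  Eq (Eq (Nat -> Nat) (\(x : Nat). 0) (\(ν : Nat). 0)) (refl (Nat -> Nat) (\(h : Nat). 0)) (refl (Nat -> Nat) (\(ξ : Nat). 0))
reduction steps (normal order): 8
started in normal form: no
first redex: an elimNat iota-redex


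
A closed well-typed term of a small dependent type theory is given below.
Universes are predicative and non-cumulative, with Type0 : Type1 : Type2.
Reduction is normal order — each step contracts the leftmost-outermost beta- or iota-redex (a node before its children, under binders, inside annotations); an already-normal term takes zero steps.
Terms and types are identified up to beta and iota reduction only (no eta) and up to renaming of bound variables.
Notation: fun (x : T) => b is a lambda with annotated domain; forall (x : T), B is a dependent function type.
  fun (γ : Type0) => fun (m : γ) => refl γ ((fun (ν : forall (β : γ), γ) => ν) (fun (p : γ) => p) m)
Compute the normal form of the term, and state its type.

resulting normal form:
  fun (γ : Type0) => fun (m : γ) => refl γ m
the term's type:
  forall (γ : Type0), forall (m : γ), Eq γ m m
observation: the first redex contracted is a beta-redex; the normal form is reached in 2 normal-order steps.


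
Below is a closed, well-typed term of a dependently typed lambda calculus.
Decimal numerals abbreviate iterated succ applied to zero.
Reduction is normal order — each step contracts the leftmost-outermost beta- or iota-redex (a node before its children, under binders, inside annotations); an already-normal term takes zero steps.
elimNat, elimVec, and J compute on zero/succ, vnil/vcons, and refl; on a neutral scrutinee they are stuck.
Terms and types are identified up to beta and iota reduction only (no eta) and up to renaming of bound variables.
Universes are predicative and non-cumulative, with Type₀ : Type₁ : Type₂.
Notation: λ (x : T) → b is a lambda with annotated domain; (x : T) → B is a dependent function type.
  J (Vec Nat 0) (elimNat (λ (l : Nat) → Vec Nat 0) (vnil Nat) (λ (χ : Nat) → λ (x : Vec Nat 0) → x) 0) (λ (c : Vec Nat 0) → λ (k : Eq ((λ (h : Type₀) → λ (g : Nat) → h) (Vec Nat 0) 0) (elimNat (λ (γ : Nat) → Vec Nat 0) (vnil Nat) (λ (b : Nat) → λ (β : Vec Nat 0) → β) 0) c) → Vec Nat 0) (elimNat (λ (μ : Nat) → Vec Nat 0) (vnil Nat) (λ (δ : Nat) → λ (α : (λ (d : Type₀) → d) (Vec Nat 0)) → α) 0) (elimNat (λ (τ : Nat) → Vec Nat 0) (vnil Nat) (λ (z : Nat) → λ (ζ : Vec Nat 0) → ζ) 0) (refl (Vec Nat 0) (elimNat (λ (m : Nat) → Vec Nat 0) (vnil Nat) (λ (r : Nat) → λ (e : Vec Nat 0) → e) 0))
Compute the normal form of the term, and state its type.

normal form:
  vnil Nat
inferred type:
  Vec Nat 0
observation: the term reaches its normal form after 2 normal-order steps.


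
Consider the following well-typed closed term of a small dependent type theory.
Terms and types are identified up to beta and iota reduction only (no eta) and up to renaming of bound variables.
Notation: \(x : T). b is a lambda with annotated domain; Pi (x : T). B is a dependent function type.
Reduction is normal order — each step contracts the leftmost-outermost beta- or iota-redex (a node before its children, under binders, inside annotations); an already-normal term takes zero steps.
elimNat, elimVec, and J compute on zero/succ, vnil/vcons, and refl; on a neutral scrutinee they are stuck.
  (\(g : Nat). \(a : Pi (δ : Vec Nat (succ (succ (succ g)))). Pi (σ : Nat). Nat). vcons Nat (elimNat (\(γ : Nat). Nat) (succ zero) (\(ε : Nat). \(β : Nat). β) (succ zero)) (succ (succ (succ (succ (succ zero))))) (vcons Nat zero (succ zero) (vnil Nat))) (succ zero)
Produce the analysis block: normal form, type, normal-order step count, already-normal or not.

resulting normal form:
  \(g : Pi (a : Vec Nat (succ (succ (succ (succ zero))))). Pi (δ : Nat). Nat). vcons Nat (succ zero) (succ (succ (succ (succ (succ zero))))) (vcons Nat zero (succ zero) (vnil Nat))
type:
  Pi (g : Pi (a : Vec Nat (succ (succ (succ (succ zero))))). Pi (δ : Nat). Nat). Vec Nat (succ (succ zero))
normal-order step count: 5
already normal: no
first redex: a beta-redex


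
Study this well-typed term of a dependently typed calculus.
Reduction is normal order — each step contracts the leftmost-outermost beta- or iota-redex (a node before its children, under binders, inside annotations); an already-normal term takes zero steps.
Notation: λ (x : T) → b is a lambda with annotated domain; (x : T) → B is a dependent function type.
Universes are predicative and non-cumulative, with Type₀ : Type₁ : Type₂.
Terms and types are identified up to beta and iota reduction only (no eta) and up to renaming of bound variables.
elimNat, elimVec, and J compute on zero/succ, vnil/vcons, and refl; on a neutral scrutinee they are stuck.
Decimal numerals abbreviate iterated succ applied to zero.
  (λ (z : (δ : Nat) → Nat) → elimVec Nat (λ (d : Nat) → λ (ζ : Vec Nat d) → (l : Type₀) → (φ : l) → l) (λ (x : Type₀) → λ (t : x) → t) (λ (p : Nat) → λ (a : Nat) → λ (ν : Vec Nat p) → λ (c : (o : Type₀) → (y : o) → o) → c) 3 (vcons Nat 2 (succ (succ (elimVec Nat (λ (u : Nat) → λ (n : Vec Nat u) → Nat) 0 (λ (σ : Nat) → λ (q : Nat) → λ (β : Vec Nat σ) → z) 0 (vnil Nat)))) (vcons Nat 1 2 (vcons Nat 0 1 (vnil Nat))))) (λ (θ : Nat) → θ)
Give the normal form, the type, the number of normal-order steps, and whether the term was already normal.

resulting normal form:
  λ (z : Type₀) → λ (δ : z) → δ
type:
  (z : Type₀) → (δ : z) → z
steps to reach normal form (normal order): 17
term was already normal: no
first contracted redex: a beta-redex
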